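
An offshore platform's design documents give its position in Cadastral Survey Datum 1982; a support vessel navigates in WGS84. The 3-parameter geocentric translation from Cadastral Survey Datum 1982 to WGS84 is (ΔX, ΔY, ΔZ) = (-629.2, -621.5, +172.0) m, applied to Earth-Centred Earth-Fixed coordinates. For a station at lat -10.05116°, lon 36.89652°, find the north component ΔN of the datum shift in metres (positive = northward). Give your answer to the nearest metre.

ΔN = 16 m

The local north axis is (−sin φ cos λ, −sin φ sin λ, cos φ), giving ΔN = -87.820 − 65.122 + 169.360 = 16.42 m.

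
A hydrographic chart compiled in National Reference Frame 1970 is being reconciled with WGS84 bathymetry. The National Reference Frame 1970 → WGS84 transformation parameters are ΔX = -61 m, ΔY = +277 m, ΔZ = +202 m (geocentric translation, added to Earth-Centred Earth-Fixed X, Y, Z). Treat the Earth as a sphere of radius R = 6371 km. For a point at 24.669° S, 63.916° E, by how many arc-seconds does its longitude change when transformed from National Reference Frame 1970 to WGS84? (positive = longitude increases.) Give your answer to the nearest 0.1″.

sin φ = -0.417375, cos φ = 0.908734, sin λ = 0.898150, cos λ = 0.439688.
East component: ΔE = −sin λ·ΔX + cos λ·ΔY = −(0.898150)(-61) + (0.439688)(277) = 176.58 m.
1° of latitude spans πR/180 = 111195 m; at latitude φ, 1° of longitude spans that × cos φ = 101046.6 m, so Δλ = 176.58 / 101046.6 × 3600 = 6.291″.

Δλ = 6.3″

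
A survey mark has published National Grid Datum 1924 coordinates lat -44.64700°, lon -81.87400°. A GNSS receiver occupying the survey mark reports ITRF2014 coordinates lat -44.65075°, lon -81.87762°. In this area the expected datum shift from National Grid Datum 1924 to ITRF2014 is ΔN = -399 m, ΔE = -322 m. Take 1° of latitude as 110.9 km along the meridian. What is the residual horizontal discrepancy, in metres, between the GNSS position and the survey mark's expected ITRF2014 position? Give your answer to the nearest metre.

Observed coordinate differences: Δφ = -0.00375°, Δλ = -0.00362°.
Converting to metres (1° lat = 110900 m, cos φ = 0.711450): observed ΔN = -415.9 m, observed ΔE = -285.6 m.
Subtracting the expected shift leaves a residual of -415.9 − (-399) = -16.9 m north and -285.6 − (-322) = 36.4 m east.
Residual distance = √((-16.9)² + 36.4²) = 40.1 m.

40 m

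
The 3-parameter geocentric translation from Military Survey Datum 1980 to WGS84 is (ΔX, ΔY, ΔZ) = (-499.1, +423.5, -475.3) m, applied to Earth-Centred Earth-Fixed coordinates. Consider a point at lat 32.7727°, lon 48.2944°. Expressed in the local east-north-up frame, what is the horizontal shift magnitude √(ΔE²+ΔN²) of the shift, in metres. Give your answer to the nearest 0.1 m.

The local east axis at (φ, λ) is (−sin λ, cos λ, 0), so ΔE = −sin(48.2944°)·(-499.1) + cos(48.2944°)·423.5 = 654.37 m.
The local north axis is (−sin φ cos λ, −sin φ sin λ, cos φ), giving ΔN = 179.743 − 171.147 − 399.644 = -391.05 m.
Horizontal magnitude = √(ΔE² + ΔN²) = √(654.37² + (-391.05)²) = 762.31 m.

762.3 m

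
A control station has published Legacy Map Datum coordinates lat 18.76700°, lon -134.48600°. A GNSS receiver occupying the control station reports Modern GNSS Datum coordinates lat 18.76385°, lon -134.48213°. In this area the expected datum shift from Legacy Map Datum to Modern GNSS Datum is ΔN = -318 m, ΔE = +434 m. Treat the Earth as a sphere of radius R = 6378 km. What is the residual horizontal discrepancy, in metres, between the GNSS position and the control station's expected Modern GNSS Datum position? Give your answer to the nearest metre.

42 m

Observed coordinate differences: Δφ = -0.00315°, Δλ = +0.00387°.
Converting to metres (1° lat = 111317 m, cos φ = 0.946835): observed ΔN = -350.6 m, observed ΔE = 407.9 m.
Subtracting the expected shift leaves a residual of -350.6 − (-318) = -32.6 m north and 407.9 − (434) = -26.1 m east.
Residual distance = √((-32.6)² + (-26.1)²) = 41.8 m.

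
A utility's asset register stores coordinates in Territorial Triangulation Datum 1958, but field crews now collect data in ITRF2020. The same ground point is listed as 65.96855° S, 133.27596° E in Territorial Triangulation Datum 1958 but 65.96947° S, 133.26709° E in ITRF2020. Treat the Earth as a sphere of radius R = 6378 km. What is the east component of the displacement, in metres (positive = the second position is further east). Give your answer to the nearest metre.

ΔE = -402 m

Δφ = -65.96947° − -65.96855° = -0.00092°; Δλ = 133.26709° − 133.27596° = -0.00887°.
1° along a meridian = πR/180 = 111317 m.
ΔN = Δφ × 111317 = -102.4 m; ΔE = Δλ × 111317 × cos(-65.96855°) = -0.00887 × 111317 × 0.407238 = -402.1 m.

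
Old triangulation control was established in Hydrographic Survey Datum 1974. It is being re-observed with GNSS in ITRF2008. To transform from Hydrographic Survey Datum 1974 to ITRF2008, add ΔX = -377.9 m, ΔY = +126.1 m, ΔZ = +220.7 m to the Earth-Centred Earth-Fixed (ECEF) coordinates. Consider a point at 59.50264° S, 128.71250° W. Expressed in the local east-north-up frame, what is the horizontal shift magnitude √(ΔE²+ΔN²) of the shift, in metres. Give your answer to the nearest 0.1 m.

The local east axis at (φ, λ) is (−sin λ, cos λ, 0), so ΔE = −sin(-128.71250°)·(-377.9) + cos(-128.71250°)·126.1 = -373.74 m.
The local north axis is (−sin φ cos λ, −sin φ sin λ, cos φ), giving ΔN = 203.646 − 84.782 + 112.005 = 230.87 m.
Horizontal magnitude = √(ΔE² + ΔN²) = √((-373.74)² + 230.87²) = 439.30 m.

439.3 m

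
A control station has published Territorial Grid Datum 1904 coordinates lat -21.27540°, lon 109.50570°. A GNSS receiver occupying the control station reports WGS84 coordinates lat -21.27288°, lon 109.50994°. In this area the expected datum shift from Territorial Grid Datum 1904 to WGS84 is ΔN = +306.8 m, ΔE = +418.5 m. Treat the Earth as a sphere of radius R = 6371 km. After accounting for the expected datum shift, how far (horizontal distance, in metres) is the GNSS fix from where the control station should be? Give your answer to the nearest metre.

Observed coordinate differences: Δφ = +0.00252°, Δλ = +0.00424°.
Converting to metres (1° lat = 111195 m, cos φ = 0.931847): observed ΔN = 280.2 m, observed ΔE = 439.3 m.
Subtracting the expected shift leaves a residual of 280.2 − (306.8) = -26.6 m north and 439.3 − (418.5) = 20.8 m east.
Residual distance = √((-26.6)² + 20.8²) = 33.8 m.

34 m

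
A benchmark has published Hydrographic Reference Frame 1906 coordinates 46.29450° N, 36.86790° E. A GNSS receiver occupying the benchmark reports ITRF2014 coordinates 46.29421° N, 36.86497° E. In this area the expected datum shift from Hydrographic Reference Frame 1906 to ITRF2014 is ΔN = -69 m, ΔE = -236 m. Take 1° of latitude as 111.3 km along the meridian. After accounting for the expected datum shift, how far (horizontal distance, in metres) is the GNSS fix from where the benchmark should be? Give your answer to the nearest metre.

Observed coordinate differences: Δφ = -0.00029°, Δλ = -0.00293°.
Converting to metres (1° lat = 111300 m, cos φ = 0.690952): observed ΔN = -32.3 m, observed ΔE = -225.3 m.
Subtracting the expected shift leaves a residual of -32.3 − (-69) = 36.7 m north and -225.3 − (-236) = 10.7 m east.
Residual distance = √(36.7² + 10.7²) = 38.2 m.

38 m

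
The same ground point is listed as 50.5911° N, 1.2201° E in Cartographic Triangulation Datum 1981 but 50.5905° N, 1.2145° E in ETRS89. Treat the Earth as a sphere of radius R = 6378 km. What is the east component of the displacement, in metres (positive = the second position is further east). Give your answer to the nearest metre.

ΔE = -396 m

Δφ = 50.5905° − 50.5911° = -0.0006°; Δλ = 1.2145° − 1.2201° = -0.0056°.
1° along a meridian = πR/180 = 111317 m.
ΔN = Δφ × 111317 = -66.8 m; ΔE = Δλ × 111317 × cos(50.5911°) = -0.0056 × 111317 × 0.634851 = -395.8 m.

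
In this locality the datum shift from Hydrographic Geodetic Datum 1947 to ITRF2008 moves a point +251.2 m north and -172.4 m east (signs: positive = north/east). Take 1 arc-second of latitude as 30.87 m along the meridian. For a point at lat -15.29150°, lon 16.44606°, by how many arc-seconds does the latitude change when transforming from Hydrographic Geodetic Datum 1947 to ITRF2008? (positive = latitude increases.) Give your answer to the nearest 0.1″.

1″ of latitude = 30.87 m, so Δφ = 251.2 / 30.87 = 8.137″.

Δφ = 8.1″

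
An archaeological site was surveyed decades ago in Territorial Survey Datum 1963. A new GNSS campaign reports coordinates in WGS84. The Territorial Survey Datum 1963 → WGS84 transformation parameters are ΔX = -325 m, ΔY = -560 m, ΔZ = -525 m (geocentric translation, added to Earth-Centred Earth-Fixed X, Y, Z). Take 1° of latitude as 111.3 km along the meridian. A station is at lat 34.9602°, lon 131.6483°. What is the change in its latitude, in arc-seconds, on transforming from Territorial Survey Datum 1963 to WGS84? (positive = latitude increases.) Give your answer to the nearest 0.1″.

Δφ = -10.2″

sin φ = 0.573007, cos φ = 0.819550, sin λ = 0.747238, cos λ = -0.664556.
North component: ΔN = −sin φ cos λ·ΔX − sin φ sin λ·ΔY + cos φ·ΔZ = −(0.573007)(-0.664556)(-325) − (0.573007)(0.747238)(-560) + (0.819550)(-525) = -314.25 m.
1° of latitude spans 111300 m, so Δφ = -314.25 / 111300 × 3600 = -10.164″.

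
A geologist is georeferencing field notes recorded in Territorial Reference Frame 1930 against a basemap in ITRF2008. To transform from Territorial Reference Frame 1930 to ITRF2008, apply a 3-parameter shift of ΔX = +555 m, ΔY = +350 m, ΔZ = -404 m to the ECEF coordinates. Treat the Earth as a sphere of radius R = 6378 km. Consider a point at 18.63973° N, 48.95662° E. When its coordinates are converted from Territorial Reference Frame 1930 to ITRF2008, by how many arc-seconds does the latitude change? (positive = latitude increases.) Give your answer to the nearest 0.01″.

sin φ = 0.319616, cos φ = 0.947547, sin λ = 0.754213, cos λ = 0.656630.
North component: ΔN = −sin φ cos λ·ΔX − sin φ sin λ·ΔY + cos φ·ΔZ = −(0.319616)(0.656630)(555) − (0.319616)(0.754213)(350) + (0.947547)(-404) = -583.66 m.
1° of latitude spans πR/180 = 111317 m, so Δφ = -583.66 / 111317 × 3600 = -18.876″.

Δφ = -18.88″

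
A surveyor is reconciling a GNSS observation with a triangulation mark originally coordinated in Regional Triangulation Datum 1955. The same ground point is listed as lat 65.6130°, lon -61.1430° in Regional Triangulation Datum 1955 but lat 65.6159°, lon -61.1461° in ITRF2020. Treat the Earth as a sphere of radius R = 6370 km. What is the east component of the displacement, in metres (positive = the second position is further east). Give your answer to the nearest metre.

ΔE = -142 m

Δφ = 65.6159° − 65.6130° = +0.0029°; Δλ = -61.1461° − -61.1430° = -0.0031°.
1° along a meridian = πR/180 = 111177 m.
ΔN = Δφ × 111177 = 322.4 m; ΔE = Δλ × 111177 × cos(65.6130°) = -0.0031 × 111177 × 0.412898 = -142.3 m.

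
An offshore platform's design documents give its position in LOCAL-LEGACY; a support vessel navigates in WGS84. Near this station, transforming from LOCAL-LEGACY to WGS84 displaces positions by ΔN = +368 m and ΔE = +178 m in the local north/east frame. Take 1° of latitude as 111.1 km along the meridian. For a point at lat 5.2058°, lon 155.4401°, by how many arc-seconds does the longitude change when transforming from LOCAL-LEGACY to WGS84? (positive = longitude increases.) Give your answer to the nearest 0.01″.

At latitude 5.2058°, cos φ = 0.995875.
1° of longitude at this latitude = 111.1 × cos φ = 110.64 km, so Δλ = 178.0 / 110641.7 = 0.0016088° = 5.792″.

Δλ = 5.79″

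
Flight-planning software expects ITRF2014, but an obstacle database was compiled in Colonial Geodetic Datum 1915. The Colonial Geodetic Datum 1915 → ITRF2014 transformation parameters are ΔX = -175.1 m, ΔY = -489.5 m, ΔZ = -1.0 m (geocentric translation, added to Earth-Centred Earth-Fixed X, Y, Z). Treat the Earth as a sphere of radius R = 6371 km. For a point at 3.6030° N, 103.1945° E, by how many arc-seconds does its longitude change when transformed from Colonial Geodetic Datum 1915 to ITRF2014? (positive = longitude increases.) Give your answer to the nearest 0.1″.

sin φ = 0.062843, cos φ = 0.998023, sin λ = 0.973601, cos λ = -0.228257.
East component: ΔE = −sin λ·ΔX + cos λ·ΔY = −(0.973601)(-175.1) + (-0.228257)(-489.5) = 282.21 m.
1° of latitude spans πR/180 = 111195 m; at latitude φ, 1° of longitude spans that × cos φ = 110975.1 m, so Δλ = 282.21 / 110975.1 × 3600 = 9.155″.

Δλ = 9.2″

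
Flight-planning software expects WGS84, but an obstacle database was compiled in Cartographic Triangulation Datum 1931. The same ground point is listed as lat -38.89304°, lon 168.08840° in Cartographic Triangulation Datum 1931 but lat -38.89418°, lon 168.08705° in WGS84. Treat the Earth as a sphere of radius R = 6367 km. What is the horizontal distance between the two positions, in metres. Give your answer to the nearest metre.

Δφ = -38.89418° − -38.89304° = -0.00114°; Δλ = 168.08705° − 168.08840° = -0.00135°.
1° along a meridian = πR/180 = 111125 m.
ΔN = Δφ × 111125 = -126.7 m; ΔE = Δλ × 111125 × cos(-38.89304°) = -0.00135 × 111125 × 0.778319 = -116.8 m.
Distance = √(ΔE² + ΔN²) = √((-116.8)² + (-126.7)²) = 172.3 m.

172 m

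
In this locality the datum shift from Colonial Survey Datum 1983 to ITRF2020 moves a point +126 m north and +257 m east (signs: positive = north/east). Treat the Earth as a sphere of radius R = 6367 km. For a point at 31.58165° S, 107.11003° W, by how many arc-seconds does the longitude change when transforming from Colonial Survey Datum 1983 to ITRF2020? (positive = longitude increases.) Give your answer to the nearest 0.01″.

At latitude -31.58165°, cos φ = 0.851895.
One radian of longitude at latitude φ spans R cos φ, so Δλ = ΔE / (R cos φ) = 257.0 / (6367000 × 0.851895) = 4.7382e-05 rad = 9.773″.

Δλ = 9.77″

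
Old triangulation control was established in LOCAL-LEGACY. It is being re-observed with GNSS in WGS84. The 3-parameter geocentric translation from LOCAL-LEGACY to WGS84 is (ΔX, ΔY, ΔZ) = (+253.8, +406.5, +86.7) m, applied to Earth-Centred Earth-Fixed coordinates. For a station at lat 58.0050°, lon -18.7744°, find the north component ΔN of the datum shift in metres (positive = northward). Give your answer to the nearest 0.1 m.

ΔN = -46.9 m

The local north axis is (−sin φ cos λ, −sin φ sin λ, cos φ), giving ΔN = -203.794 + 110.955 + 45.938 = -46.90 m.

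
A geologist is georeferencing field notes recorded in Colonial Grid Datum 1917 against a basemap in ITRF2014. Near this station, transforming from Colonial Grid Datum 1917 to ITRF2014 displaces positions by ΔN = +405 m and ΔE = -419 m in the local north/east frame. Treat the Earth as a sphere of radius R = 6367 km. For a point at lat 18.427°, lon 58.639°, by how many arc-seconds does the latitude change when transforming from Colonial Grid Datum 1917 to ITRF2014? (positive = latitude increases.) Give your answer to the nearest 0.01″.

Δφ = 13.12″

On a sphere of radius R, 1 rad of latitude = R, so Δφ = ΔN / R = 405.0 / 6367000 = 6.3609e-05 rad = 13.120″.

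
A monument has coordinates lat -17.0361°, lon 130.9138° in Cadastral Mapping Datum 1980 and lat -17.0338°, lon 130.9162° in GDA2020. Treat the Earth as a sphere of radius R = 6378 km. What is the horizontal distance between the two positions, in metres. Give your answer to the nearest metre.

362 m

Δφ = -17.0338° − -17.0361° = +0.0023°; Δλ = 130.9162° − 130.9138° = +0.0024°.
1° along a meridian = πR/180 = 111317 m.
ΔN = Δφ × 111317 = 256.0 m; ΔE = Δλ × 111317 × cos(-17.0361°) = +0.0024 × 111317 × 0.956120 = 255.4 m.
Distance = √(ΔE² + ΔN²) = √(255.4² + 256.0²) = 361.7 m.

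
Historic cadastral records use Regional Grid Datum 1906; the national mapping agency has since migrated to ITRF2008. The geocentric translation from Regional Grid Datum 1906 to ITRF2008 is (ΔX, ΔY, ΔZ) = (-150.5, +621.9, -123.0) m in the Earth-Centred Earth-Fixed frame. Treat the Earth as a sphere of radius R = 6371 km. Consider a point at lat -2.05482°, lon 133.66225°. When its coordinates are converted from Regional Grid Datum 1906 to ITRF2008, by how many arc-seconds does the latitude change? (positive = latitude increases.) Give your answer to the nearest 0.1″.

sin φ = -0.035856, cos φ = 0.999357, sin λ = 0.723422, cos λ = -0.690406.
North component: ΔN = −sin φ cos λ·ΔX − sin φ sin λ·ΔY + cos φ·ΔZ = −(-0.035856)(-0.690406)(-150.5) − (-0.035856)(0.723422)(621.9) + (0.999357)(-123.0) = -103.06 m.
1° of latitude spans πR/180 = 111195 m, so Δφ = -103.06 / 111195 × 3600 = -3.337″.

Δφ = -3.3″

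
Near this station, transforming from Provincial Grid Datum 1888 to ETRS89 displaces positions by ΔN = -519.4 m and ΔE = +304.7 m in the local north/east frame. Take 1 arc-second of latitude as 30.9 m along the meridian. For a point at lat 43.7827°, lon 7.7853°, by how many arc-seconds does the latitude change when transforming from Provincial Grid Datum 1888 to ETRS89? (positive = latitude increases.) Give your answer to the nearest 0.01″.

Δφ = -16.81″

1″ of latitude = 30.90 m, so Δφ = -519.4 / 30.90 = -16.809″.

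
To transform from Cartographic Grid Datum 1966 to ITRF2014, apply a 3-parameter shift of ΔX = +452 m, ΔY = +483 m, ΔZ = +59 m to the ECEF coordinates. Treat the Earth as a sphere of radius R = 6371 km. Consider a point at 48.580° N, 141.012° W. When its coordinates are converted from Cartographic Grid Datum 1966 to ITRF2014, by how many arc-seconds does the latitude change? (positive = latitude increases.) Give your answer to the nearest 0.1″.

Δφ = 17.2″

sin φ = 0.749880, cos φ = 0.661574, sin λ = -0.629158, cos λ = -0.777278.
North component: ΔN = −sin φ cos λ·ΔX − sin φ sin λ·ΔY + cos φ·ΔZ = −(0.749880)(-0.777278)(452) − (0.749880)(-0.629158)(483) + (0.661574)(59) = 530.36 m.
1° of latitude spans πR/180 = 111195 m, so Δφ = 530.36 / 111195 × 3600 = 17.171″.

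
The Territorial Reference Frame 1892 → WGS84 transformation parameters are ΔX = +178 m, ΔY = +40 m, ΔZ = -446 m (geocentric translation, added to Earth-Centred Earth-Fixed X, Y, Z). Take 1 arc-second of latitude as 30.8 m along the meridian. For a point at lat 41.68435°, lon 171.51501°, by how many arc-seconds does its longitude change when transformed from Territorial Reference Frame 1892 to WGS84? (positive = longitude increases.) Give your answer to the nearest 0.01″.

Δλ = -2.86″

sin φ = 0.665026, cos φ = 0.746820, sin λ = 0.147550, cos λ = -0.989055.
East component: ΔE = −sin λ·ΔX + cos λ·ΔY = −(0.147550)(178) + (-0.989055)(40) = -65.83 m.
1° of latitude spans 3600 × 30.80 = 110880 m; at latitude φ, 1° of longitude spans that × cos φ = 82807.4 m, so Δλ = -65.83 / 82807.4 × 3600 = -2.862″.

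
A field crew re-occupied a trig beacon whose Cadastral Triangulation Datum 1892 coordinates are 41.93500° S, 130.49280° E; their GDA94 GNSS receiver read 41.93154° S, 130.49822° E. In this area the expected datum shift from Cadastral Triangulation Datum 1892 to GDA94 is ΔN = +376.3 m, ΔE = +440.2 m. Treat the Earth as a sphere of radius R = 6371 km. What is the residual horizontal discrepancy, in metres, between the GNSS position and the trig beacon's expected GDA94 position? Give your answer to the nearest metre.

12 m

Observed coordinate differences: Δφ = +0.00346°, Δλ = +0.00542°.
Converting to metres (1° lat = 111195 m, cos φ = 0.743903): observed ΔN = 384.7 m, observed ΔE = 448.3 m.
Subtracting the expected shift leaves a residual of 384.7 − (376.3) = 8.4 m north and 448.3 − (440.2) = 8.1 m east.
Residual distance = √(8.4² + 8.1²) = 11.7 m.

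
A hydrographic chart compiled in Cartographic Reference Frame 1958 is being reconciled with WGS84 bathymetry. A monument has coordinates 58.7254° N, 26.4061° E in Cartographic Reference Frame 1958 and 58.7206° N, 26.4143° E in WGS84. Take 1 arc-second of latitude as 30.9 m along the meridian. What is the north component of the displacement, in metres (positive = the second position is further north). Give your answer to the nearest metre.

ΔN = -534 m

Δφ = 58.7206° − 58.7254° = -0.0048°; Δλ = 26.4143° − 26.4061° = +0.0082°.
1° of latitude = 3600 × 30.90 = 111240 m.
ΔN = Δφ × 111240 = -534.0 m; ΔE = Δλ × 111240 × cos(58.7254°) = +0.0082 × 111240 × 0.519140 = 473.5 m.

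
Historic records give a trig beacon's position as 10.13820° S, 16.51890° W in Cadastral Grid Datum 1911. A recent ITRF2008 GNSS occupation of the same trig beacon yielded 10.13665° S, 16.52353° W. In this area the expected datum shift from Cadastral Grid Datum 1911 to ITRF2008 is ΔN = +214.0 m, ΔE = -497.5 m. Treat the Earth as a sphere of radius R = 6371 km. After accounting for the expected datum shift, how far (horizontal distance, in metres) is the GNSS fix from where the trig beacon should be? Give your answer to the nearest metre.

Observed coordinate differences: Δφ = +0.00155°, Δλ = -0.00463°.
Converting to metres (1° lat = 111195 m, cos φ = 0.984386): observed ΔN = 172.4 m, observed ΔE = -506.8 m.
Subtracting the expected shift leaves a residual of 172.4 − (214.0) = -41.6 m north and -506.8 − (-497.5) = -9.3 m east.
Residual distance = √((-41.6)² + (-9.3)²) = 42.7 m.

43 m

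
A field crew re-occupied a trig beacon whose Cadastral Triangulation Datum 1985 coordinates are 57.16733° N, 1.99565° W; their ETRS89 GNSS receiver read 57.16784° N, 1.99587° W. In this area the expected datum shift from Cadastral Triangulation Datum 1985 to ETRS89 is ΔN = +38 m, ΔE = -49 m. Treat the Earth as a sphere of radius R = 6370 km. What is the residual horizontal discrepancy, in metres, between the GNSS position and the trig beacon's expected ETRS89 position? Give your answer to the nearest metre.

Observed coordinate differences: Δφ = +0.00051°, Δλ = -0.00022°.
Converting to metres (1° lat = 111177 m, cos φ = 0.542187): observed ΔN = 56.7 m, observed ΔE = -13.3 m.
Subtracting the expected shift leaves a residual of 56.7 − (38) = 18.7 m north and -13.3 − (-49) = 35.7 m east.
Residual distance = √(18.7² + 35.7²) = 40.3 m.

40 m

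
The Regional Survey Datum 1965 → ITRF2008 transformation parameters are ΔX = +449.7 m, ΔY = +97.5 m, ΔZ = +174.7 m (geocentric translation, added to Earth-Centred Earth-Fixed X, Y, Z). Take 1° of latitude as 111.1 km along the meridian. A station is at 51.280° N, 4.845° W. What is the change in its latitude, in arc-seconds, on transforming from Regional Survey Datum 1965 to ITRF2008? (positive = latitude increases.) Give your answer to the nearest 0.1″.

Δφ = -7.6″

sin φ = 0.780212, cos φ = 0.625515, sin λ = -0.084460, cos λ = 0.996427.
North component: ΔN = −sin φ cos λ·ΔX − sin φ sin λ·ΔY + cos φ·ΔZ = −(0.780212)(0.996427)(449.7) − (0.780212)(-0.084460)(97.5) + (0.625515)(174.7) = -233.91 m.
1° of latitude spans 111100 m, so Δφ = -233.91 / 111100 × 3600 = -7.579″.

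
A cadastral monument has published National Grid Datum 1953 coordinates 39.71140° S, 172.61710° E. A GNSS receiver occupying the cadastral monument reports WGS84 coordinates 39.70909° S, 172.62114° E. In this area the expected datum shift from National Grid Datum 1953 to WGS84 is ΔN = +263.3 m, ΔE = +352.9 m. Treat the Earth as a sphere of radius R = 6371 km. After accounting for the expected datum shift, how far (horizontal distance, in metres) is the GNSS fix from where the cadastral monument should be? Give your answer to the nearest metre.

Observed coordinate differences: Δφ = +0.00231°, Δλ = +0.00404°.
Converting to metres (1° lat = 111195 m, cos φ = 0.769272): observed ΔN = 256.9 m, observed ΔE = 345.6 m.
Subtracting the expected shift leaves a residual of 256.9 − (263.3) = -6.4 m north and 345.6 − (352.9) = -7.3 m east.
Residual distance = √((-6.4)² + (-7.3)²) = 9.8 m.

10 m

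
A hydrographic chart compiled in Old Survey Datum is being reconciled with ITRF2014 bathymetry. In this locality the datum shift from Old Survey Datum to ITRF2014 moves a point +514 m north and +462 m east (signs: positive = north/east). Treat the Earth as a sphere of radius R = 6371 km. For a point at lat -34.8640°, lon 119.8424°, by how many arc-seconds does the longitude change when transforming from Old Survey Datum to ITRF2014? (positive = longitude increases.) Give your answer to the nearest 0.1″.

Δλ = 18.2″

At latitude -34.8640°, cos φ = 0.820511.
One radian of longitude at latitude φ spans R cos φ, so Δλ = ΔE / (R cos φ) = 462.0 / (6371000 × 0.820511) = 8.8379e-05 rad = 18.230″.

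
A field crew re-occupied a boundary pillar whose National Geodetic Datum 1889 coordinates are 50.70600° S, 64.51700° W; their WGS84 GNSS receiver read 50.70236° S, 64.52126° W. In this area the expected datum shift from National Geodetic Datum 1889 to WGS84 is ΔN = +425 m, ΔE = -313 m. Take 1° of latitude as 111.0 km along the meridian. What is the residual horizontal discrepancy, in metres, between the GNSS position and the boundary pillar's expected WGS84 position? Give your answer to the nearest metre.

Observed coordinate differences: Δφ = +0.00364°, Δλ = -0.00426°.
Converting to metres (1° lat = 111000 m, cos φ = 0.633300): observed ΔN = 404.0 m, observed ΔE = -299.5 m.
Subtracting the expected shift leaves a residual of 404.0 − (425) = -21.0 m north and -299.5 − (-313) = 13.5 m east.
Residual distance = √((-21.0)² + 13.5²) = 25.0 m.

25 m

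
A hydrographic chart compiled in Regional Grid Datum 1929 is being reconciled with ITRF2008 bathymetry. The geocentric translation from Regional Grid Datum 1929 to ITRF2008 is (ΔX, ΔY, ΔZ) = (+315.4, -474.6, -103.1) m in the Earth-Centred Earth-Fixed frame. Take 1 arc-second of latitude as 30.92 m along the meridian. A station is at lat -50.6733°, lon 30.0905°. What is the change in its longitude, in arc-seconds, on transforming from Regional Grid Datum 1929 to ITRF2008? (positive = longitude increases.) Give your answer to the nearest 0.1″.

Δλ = -29.0″

sin φ = -0.773545, cos φ = 0.633741, sin λ = 0.501367, cos λ = 0.865235.
East component: ΔE = −sin λ·ΔX + cos λ·ΔY = −(0.501367)(315.4) + (0.865235)(-474.6) = -568.77 m.
1° of latitude spans 3600 × 30.92 = 111312 m; at latitude φ, 1° of longitude spans that × cos φ = 70543.0 m, so Δλ = -568.77 / 70543.0 × 3600 = -29.026″.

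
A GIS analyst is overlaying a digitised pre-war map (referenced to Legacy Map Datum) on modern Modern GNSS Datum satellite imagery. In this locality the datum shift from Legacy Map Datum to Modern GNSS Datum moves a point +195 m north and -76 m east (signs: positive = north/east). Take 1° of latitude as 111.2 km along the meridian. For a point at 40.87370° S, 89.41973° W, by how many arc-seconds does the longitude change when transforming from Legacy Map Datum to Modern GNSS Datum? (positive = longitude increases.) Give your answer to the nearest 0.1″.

Δλ = -3.3″

At latitude -40.87370°, cos φ = 0.756154.
1° of longitude at this latitude = 111.2 × cos φ = 84.08 km, so Δλ = -76.0 / 84084.3 = -0.0009039° = -3.254″.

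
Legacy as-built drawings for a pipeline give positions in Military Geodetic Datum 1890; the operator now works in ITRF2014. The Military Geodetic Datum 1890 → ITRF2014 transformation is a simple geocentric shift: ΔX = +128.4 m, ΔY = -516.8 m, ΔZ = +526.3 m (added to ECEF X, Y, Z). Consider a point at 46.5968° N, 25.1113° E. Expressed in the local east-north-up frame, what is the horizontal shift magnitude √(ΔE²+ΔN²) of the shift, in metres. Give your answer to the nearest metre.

At φ = 46.5968°, λ = 25.1113°: sin φ = 0.726536, cos φ = 0.687128, sin λ = 0.424378, cos λ = 0.905485.
ΔE = −sin λ·ΔX + cos λ·ΔY = −(0.424378)·(128.4) + (0.905485)·(-516.8) = -522.44 m.
ΔN = −sin φ cos λ·ΔX − sin φ sin λ·ΔY + cos φ·ΔZ = −(0.726536)(0.905485)(128.4) − (0.726536)(0.424378)(-516.8) + (0.687128)(526.3) = 436.51 m.
Horizontal magnitude = √(ΔE² + ΔN²) = √((-522.44)² + 436.51²) = 680.80 m.

681 m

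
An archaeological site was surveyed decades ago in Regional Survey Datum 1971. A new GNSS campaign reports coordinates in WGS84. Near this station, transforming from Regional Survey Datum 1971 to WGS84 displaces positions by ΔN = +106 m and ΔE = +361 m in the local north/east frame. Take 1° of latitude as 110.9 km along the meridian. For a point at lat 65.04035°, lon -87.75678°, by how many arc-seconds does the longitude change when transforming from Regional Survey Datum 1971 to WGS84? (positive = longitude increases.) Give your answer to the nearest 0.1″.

Δλ = 27.8″

At latitude 65.04035°, cos φ = 0.421980.
1° of longitude at this latitude = 110.9 × cos φ = 46.80 km, so Δλ = 361.0 / 46797.6 = 0.0077141° = 27.771″.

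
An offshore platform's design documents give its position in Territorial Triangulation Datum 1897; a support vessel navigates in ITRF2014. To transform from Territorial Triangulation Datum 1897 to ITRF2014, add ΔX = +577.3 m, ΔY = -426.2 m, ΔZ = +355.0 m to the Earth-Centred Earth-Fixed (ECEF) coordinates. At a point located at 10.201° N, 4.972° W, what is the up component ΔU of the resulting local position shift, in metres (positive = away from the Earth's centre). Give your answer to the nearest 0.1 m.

ΔU = 665.3 m

At φ = 10.201°, λ = -4.972°: sin φ = 0.177102, cos φ = 0.984193, sin λ = -0.086669, cos λ = 0.996237.
ΔU = cos φ cos λ·ΔX + cos φ sin λ·ΔY + sin φ·ΔZ = (0.984193)(0.996237)(577.3) + (0.984193)(-0.086669)(-426.2) + (0.177102)(355.0) = 665.26 m.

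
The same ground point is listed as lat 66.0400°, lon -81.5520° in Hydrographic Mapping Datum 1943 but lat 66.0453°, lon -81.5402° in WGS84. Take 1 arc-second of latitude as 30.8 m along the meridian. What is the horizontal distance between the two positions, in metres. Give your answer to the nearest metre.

Δφ = 66.0453° − 66.0400° = +0.0053°; Δλ = -81.5402° − -81.5520° = +0.0118°.
1° of latitude = 3600 × 30.80 = 110880 m.
ΔN = Δφ × 110880 = 587.7 m; ΔE = Δλ × 110880 × cos(66.0400°) = +0.0118 × 110880 × 0.406099 = 531.3 m.
Distance = √(ΔE² + ΔN²) = √(531.3² + 587.7²) = 792.3 m.

792 m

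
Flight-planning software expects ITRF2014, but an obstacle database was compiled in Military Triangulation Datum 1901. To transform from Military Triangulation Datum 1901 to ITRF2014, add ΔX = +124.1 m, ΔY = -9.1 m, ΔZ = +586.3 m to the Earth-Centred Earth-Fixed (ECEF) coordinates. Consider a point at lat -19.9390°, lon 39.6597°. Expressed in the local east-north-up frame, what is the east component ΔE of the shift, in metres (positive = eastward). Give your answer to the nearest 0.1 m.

ΔE = -86.2 m

The local east axis at (φ, λ) is (−sin λ, cos λ, 0), so ΔE = −sin(39.6597°)·124.1 + cos(39.6597°)·(-9.1) = -86.21 m.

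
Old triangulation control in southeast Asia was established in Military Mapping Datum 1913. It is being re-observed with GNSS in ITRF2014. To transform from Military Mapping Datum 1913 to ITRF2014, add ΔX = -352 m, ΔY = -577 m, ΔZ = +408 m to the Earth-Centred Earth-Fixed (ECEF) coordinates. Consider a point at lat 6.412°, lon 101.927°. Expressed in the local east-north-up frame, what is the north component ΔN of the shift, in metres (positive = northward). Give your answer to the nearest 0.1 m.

ΔN = 460.4 m

At φ = 6.412°, λ = 101.927°: sin φ = 0.111677, cos φ = 0.993745, sin λ = 0.978412, cos λ = -0.206665.
ΔN = −sin φ cos λ·ΔX − sin φ sin λ·ΔY + cos φ·ΔZ = −(0.111677)(-0.206665)(-352) − (0.111677)(0.978412)(-577) + (0.993745)(408) = 460.37 m.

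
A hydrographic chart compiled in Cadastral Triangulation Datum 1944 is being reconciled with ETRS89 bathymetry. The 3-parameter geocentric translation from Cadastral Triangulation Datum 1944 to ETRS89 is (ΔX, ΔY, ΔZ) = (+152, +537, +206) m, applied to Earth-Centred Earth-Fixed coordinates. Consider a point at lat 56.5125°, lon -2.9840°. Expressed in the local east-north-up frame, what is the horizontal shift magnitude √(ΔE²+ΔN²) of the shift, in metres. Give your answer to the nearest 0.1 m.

544.3 m

At φ = 56.5125°, λ = -2.9840°: sin φ = 0.834006, cos φ = 0.551755, sin λ = -0.052057, cos λ = 0.998644.
ΔE = −sin λ·ΔX + cos λ·ΔY = −(-0.052057)·(152) + (0.998644)·(537) = 544.18 m.
ΔN = −sin φ cos λ·ΔX − sin φ sin λ·ΔY + cos φ·ΔZ = −(0.834006)(0.998644)(152) − (0.834006)(-0.052057)(537) + (0.551755)(206) = 10.38 m.
Horizontal magnitude = √(ΔE² + ΔN²) = √(544.18² + 10.38²) = 544.28 m.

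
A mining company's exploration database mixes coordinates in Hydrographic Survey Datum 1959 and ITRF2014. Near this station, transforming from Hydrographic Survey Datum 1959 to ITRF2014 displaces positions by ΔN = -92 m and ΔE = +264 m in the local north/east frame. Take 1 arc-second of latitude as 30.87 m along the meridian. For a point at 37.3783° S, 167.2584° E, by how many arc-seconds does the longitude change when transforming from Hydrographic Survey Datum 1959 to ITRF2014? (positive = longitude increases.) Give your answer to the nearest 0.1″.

Δλ = 10.8″

At latitude -37.3783°, cos φ = 0.794645.
1″ of longitude at this latitude = 30.87 × cos φ = 24.5307 m, so Δλ = 264.0 / 24.5307 = 10.762″.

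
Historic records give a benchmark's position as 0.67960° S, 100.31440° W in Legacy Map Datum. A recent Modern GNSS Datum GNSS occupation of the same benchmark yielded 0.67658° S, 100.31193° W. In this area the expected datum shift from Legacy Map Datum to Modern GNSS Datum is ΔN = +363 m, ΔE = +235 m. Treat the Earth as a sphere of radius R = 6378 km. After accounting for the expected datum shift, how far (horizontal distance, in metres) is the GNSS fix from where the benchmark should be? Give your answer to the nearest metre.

48 m

Observed coordinate differences: Δφ = +0.00302°, Δλ = +0.00247°.
Converting to metres (1° lat = 111317 m, cos φ = 0.999930): observed ΔN = 336.2 m, observed ΔE = 274.9 m.
Subtracting the expected shift leaves a residual of 336.2 − (363) = -26.8 m north and 274.9 − (235) = 39.9 m east.
Residual distance = √((-26.8)² + 39.9²) = 48.1 m.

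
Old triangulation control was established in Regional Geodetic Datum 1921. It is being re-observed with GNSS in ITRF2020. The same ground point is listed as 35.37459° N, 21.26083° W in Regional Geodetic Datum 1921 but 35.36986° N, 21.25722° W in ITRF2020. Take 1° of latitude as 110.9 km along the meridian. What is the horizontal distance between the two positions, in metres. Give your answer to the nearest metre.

Δφ = 35.36986° − 35.37459° = -0.00473°; Δλ = -21.25722° − -21.26083° = +0.00361°.
ΔN = Δφ × 110900 = -524.6 m; ΔE = Δλ × 110900 × cos(35.37459°) = +0.00361 × 110900 × 0.815385 = 326.4 m.
Distance = √(ΔE² + ΔN²) = √(326.4² + (-524.6)²) = 617.8 m.

618 m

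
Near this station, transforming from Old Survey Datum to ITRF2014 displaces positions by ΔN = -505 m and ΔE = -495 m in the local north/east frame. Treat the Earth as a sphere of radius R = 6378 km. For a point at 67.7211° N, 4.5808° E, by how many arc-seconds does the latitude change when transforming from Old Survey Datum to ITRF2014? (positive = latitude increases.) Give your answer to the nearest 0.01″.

On a sphere of radius R, 1 rad of latitude = R, so Δφ = ΔN / R = -505.0 / 6378000 = -7.9178e-05 rad = -16.332″.

Δφ = -16.33″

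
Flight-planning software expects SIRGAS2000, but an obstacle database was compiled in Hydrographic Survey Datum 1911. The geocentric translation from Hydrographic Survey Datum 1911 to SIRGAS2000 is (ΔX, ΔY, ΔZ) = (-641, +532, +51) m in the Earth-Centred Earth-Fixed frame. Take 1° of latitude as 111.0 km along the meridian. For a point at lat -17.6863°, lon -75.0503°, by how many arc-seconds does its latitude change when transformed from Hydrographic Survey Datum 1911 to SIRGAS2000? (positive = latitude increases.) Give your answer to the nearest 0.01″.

Δφ = -5.12″

sin φ = -0.303805, cos φ = 0.952734, sin λ = -0.966153, cos λ = 0.257971.
North component: ΔN = −sin φ cos λ·ΔX − sin φ sin λ·ΔY + cos φ·ΔZ = −(-0.303805)(0.257971)(-641) − (-0.303805)(-0.966153)(532) + (0.952734)(51) = -157.80 m.
1° of latitude spans 111000 m, so Δφ = -157.80 / 111000 × 3600 = -5.118″.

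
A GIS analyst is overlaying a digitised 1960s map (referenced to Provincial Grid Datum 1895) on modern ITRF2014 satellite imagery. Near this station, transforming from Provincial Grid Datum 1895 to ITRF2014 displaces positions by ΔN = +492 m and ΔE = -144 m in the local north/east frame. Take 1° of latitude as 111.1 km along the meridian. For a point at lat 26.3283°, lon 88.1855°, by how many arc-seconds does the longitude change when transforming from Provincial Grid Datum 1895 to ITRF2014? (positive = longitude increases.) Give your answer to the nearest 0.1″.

At latitude 26.3283°, cos φ = 0.896267.
1° of longitude at this latitude = 111.1 × cos φ = 99.58 km, so Δλ = -144.0 / 99575.3 = -0.0014461° = -5.206″.

Δλ = -5.2″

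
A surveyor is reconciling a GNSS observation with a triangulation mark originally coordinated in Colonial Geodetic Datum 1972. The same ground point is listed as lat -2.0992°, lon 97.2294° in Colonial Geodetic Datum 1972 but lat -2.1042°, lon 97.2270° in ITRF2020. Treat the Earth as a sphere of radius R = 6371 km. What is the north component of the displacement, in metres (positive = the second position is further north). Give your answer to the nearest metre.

Δφ = -2.1042° − -2.0992° = -0.0050°; Δλ = 97.2270° − 97.2294° = -0.0024°.
1° along a meridian = πR/180 = 111195 m.
ΔN = Δφ × 111195 = -556.0 m; ΔE = Δλ × 111195 × cos(-2.0992°) = -0.0024 × 111195 × 0.999329 = -266.7 m.

ΔN = -556 m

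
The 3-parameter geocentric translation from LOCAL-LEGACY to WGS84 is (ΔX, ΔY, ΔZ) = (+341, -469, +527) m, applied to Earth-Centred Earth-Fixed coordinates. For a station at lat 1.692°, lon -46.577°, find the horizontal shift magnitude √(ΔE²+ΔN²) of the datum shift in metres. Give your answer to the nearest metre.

515 m

The local east axis at (φ, λ) is (−sin λ, cos λ, 0), so ΔE = −sin(-46.577°)·341 + cos(-46.577°)·(-469) = -74.71 m.
The local north axis is (−sin φ cos λ, −sin φ sin λ, cos φ), giving ΔN = -6.921 − 10.058 + 526.770 = 509.79 m.
Horizontal magnitude = √(ΔE² + ΔN²) = √((-74.71)² + 509.79²) = 515.24 m.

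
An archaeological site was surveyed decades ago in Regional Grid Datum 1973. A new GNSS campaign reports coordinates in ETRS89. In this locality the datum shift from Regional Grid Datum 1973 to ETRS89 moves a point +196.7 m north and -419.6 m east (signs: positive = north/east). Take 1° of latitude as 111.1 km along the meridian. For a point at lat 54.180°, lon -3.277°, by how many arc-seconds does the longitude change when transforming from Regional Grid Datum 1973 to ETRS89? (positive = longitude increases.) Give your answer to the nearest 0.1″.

At latitude 54.180°, cos φ = 0.585241.
1° of longitude at this latitude = 111.1 × cos φ = 65.02 km, so Δλ = -419.6 / 65020.2 = -0.0064534° = -23.232″.

Δλ = -23.2″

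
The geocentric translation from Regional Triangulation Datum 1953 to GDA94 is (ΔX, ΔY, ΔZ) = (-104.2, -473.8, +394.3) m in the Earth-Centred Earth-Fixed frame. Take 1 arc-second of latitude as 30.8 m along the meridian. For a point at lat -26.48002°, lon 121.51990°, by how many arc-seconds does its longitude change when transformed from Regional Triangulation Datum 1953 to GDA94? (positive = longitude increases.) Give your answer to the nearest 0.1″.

sin φ = -0.445886, cos φ = 0.895090, sin λ = 0.852459, cos λ = -0.522795.
East component: ΔE = −sin λ·ΔX + cos λ·ΔY = −(0.852459)(-104.2) + (-0.522795)(-473.8) = 336.53 m.
1° of latitude spans 3600 × 30.80 = 110880 m; at latitude φ, 1° of longitude spans that × cos φ = 99247.6 m, so Δλ = 336.53 / 99247.6 × 3600 = 12.207″.

Δλ = 12.2″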